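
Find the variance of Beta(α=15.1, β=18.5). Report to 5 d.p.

μ = 15.1/33.6 = 0.449405; Var = μ(1−μ)/(α+β+1) = 0.2474401/34.6 = 0.00715.

0.00715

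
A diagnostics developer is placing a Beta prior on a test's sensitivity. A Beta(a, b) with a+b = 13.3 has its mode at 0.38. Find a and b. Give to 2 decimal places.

Since the density peak of Beta(a,b) is at (a−1)/(a+b−2),
a = 1 + 0.38(13.3−2) = 5.29 and b = 13.3 − 5.29 = 8.01.

a = 5.29, b = 8.01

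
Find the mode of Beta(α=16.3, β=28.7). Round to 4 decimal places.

0.3558

The density x^(α−1)(1−x)^(β−1) is maximised at (α−1)/(α+β−2) = 15.3/43.0 = 0.3558.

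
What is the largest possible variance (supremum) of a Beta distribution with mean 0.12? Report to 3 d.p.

0.106

For fixed mean μ the Beta variance is μ(1−μ)/(α+β+1), increasing as α+β decreases.
Its least upper bound (not attained) is μ(1−μ) = 0.12·0.88 = 0.106.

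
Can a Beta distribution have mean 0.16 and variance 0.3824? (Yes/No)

No

A Beta with mean μ has variance μ(1−μ)/(α+β+1) < μ(1−μ).
Here μ(1−μ) = 0.16×0.84 = 0.1344, and 0.3824 ≥ 0.1344.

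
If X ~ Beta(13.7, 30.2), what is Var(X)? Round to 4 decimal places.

Var = αβ/[(α+β)²(α+β+1)] = (13.7×30.2)/(43.9²×44.9) = 413.74/86531.729 = 0.0048.

0.0048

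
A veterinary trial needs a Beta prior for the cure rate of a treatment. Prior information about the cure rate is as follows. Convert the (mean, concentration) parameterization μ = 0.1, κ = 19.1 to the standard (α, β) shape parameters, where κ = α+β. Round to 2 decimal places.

α = 1.91, β = 17.19

Split κ in proportion μ : (1−μ): α = 0.1·19.1 = 1.91, β = 19.1 − 1.91 = 17.19.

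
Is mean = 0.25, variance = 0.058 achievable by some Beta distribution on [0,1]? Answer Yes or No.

For any Beta, Var(X) < E[X]·(1−E[X]).
Here μ(1−μ) = 0.25×0.75 = 0.1875, and 0.058 < 0.1875.

Yes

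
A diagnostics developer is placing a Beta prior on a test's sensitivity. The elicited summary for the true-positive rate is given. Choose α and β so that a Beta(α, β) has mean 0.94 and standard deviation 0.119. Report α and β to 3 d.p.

σ² = 0.119² = 0.014161.
With s = α+β, Var = μ(1−μ)/(s+1), so s+1 = (0.94×0.06)/0.014161 = 3.9828 and s = 2.9828.
α = μs = 2.804, β = (1−μ)s = 0.179.

α = 2.804, β = 0.179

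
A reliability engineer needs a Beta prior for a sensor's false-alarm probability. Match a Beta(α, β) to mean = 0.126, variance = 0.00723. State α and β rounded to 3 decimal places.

By moment matching, α+β = μ(1−μ)/σ² − 1 = (0.126·0.874)/0.00723 − 1 = 15.2315 − 1 = 14.2315.
Since α/(α+β) = μ, α = 0.126·14.2315 = 1.793 and β = 0.874·14.2315 = 12.438.

α = 1.793, β = 12.438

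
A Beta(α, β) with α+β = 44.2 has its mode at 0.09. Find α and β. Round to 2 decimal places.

Since the density peak of Beta(α,β) is at (α−1)/(α+β−2),
α = 1 + 0.09(44.2−2) = 4.80 and β = 44.2 − 4.80 = 39.40.

α = 4.80, β = 39.40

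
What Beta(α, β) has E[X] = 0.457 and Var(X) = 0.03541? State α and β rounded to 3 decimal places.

α = 2.746, β = 3.262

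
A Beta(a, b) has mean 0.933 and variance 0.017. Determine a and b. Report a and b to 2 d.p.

a = 2.50, b = 0.18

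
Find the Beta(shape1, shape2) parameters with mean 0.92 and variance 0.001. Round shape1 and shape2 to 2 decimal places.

shape1 = 66.79, shape2 = 5.81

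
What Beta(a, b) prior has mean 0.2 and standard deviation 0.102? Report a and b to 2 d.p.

a = 2.88, b = 11.50

σ² = 0.102² = 0.010404.
With s = a+b, Var = μ(1−μ)/(s+1), so s+1 = (0.2×0.8)/0.010404 = 15.3787 and s = 14.3787.
a = μs = 2.88, b = (1−μ)s = 11.50.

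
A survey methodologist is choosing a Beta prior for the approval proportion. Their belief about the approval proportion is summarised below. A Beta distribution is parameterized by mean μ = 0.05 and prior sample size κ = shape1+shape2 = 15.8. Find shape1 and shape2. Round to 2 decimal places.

shape1 = 0.79, shape2 = 15.01

Split κ in proportion μ : (1−μ): shape1 = 0.05·15.8 = 0.79, shape2 = 15.8 − 0.79 = 15.01.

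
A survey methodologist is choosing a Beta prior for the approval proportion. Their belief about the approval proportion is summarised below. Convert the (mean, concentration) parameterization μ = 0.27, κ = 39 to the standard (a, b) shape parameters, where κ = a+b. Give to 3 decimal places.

a = μκ = 0.27×39 = 10.530 and b = (1−μ)κ = 0.73×39 = 28.470.

a = 10.530, b = 28.470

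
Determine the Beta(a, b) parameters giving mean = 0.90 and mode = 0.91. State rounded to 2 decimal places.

With s = a+b: μ = a/s and mode = (a−1)/(s−2). Eliminating a = μs,
μs − 1 = m(s−2) ⇒ s(μ−m) = 1−2m ⇒ s = -0.82/-0.01 = 82.0000.
So a = μs = 73.80, b = (1−μ)s = 8.20.

a = 73.80, b = 8.20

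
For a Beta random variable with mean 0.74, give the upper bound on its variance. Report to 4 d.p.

For fixed mean μ the Beta variance is μ(1−μ)/(α+β+1), increasing as α+β decreases.
Its least upper bound (not attained) is μ(1−μ) = 0.74·0.26 = 0.1924.

0.1924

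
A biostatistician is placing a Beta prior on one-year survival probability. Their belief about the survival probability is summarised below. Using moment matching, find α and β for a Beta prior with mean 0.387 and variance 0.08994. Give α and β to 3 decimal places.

Let s = α+β. The Beta variance is μ(1−μ)/(s+1).
So s+1 = μ(1−μ)/σ² = (0.387×0.613)/0.08994 = 0.237231/0.08994 = 2.6377, giving s = 1.6377.
Then α = μs = 0.387×1.6377 = 0.634 and β = (1−μ)s = 0.613×1.6377 = 1.004.

α = 0.634, β = 1.004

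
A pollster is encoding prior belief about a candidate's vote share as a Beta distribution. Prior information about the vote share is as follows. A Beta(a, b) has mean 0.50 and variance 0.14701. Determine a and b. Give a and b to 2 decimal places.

a = 0.35, b = 0.35

Write ν = a+b; then a = μν and Var = μ(1−μ)/(ν+1).
ν = μ(1−μ)/Var − 1 = 0.2500/0.14701 − 1 = 0.7006.
a = 0.50·0.7006 = 0.35, b = 0.50·0.7006 = 0.35.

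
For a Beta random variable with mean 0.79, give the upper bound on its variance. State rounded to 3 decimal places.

Var = μ(1−μ)/(α+β+1), which approaches μ(1−μ) as α+β → 0.
So the supremum is μ(1−μ) = 0.79×0.21 = 0.166.

0.166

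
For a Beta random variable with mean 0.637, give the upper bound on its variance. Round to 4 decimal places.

Var = μ(1−μ)/(α+β+1), which approaches μ(1−μ) as α+β → 0.
So the supremum is μ(1−μ) = 0.637×0.363 = 0.2312.

0.2312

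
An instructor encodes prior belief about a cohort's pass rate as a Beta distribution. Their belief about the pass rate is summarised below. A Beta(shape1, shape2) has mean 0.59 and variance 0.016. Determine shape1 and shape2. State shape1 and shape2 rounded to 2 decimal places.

shape1 = 8.33, shape2 = 5.79

Write ν = shape1+shape2; then shape1 = μν and Var = μ(1−μ)/(ν+1).
ν = μ(1−μ)/Var − 1 = 0.2419/0.016 − 1 = 14.1188.
shape1 = 0.59·14.1188 = 8.33, shape2 = 0.41·14.1188 = 5.79.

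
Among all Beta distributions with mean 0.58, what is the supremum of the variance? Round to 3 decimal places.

For fixed mean μ the Beta variance is μ(1−μ)/(α+β+1), increasing as α+β decreases.
Its least upper bound (not attained) is μ(1−μ) = 0.58·0.42 = 0.244.

0.244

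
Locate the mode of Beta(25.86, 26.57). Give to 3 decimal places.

0.493

The density x^(α−1)(1−x)^(β−1) is maximised at (α−1)/(α+β−2) = 24.86/50.43 = 0.493.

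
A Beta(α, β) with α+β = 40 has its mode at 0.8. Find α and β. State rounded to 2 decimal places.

For α,β>1 the mode is (α−1)/(α+β−2), so α = mode·(κ−2)+1 = 0.8×38+1 = 31.40.
And β = (1−mode)·(κ−2)+1 = 0.2×38+1 = 8.60.

α = 31.40, β = 8.60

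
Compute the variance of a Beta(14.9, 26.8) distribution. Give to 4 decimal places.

0.0054

α+β = 41.7 and αβ = 399.32, so Var = αβ/[(α+β)²(α+β+1)] = 399.32/74250.603 = 0.0054.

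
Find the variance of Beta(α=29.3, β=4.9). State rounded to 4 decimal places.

0.0035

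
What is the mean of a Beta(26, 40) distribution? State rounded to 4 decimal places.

E[X] = α/(α+β) = 26/66 = 0.3939.

0.3939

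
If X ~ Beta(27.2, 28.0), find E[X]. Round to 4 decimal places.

0.4928

E[X] = α/(α+β) = 27.2/55.2 = 0.4928.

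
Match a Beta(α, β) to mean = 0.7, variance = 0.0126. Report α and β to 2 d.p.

Write ν = α+β; then α = μν and Var = μ(1−μ)/(ν+1).
ν = μ(1−μ)/Var − 1 = 0.21/0.0126 − 1 = 15.6667.
α = 0.7·15.6667 = 10.97, β = 0.3·15.6667 = 4.70.

α = 10.97, β = 4.70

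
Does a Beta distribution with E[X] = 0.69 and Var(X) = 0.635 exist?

No

For any Beta, Var(X) < E[X]·(1−E[X]).
Here μ(1−μ) = 0.69×0.31 = 0.2139, and 0.635 ≥ 0.2139.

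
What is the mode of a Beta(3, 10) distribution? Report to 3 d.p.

With α,β > 1, mode = (α−1)/(α+β−2) = 2/11 = 0.182.

0.182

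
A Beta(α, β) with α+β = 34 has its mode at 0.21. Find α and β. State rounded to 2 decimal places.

For α,β>1 the mode is (α−1)/(α+β−2), so α = mode·(κ−2)+1 = 0.21×32+1 = 7.72.
And β = (1−mode)·(κ−2)+1 = 0.79×32+1 = 26.28.

α = 7.72, β = 26.28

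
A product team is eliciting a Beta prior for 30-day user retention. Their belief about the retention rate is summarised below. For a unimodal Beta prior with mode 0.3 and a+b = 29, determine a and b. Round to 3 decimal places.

a = 9.100, b = 19.900

For a,b>1 the mode is (a−1)/(a+b−2), so a = mode·(κ−2)+1 = 0.3×27+1 = 9.100.
And b = (1−mode)·(κ−2)+1 = 0.7×27+1 = 19.900.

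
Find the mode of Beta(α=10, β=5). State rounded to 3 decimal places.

The density x^(α−1)(1−x)^(β−1) is maximised at (α−1)/(α+β−2) = 9/13 = 0.692.

0.692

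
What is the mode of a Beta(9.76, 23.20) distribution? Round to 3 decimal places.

0.283

With α,β > 1, mode = (α−1)/(α+β−2) = 8.76/30.96 = 0.283.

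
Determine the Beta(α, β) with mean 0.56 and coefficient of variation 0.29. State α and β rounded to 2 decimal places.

α = 4.67, β = 3.67

Var = (CV·μ)² = (0.29×0.56)² = 0.026374.
α+β = μ(1−μ)/Var − 1 = 0.2464/0.026374 − 1 = 8.3426.
Thus α = 0.56·8.3426 = 4.67 and β = 0.44·8.3426 = 3.67.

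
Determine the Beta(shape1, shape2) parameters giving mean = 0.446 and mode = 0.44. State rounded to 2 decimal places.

shape1 = 8.92, shape2 = 11.08

Let s = shape1+shape2. Mean gives shape1 = μs = 0.446s; mode gives (shape1−1)/(s−2) = 0.44.
Substituting: 0.446s − 1 = 0.44(s−2) = 0.44s − 0.88, so 0.006s = 0.12 and s = 20.0000.
Then shape1 = 0.446×20.0000 = 8.92 and shape2 = s−shape1 = 11.08.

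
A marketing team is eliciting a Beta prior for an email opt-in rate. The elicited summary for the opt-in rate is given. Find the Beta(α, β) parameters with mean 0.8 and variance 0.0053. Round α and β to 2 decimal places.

α = 23.35, β = 5.84

Let s = α+β. The Beta variance is μ(1−μ)/(s+1).
So s+1 = μ(1−μ)/σ² = (0.8×0.2)/0.0053 = 0.16/0.0053 = 30.1887, giving s = 29.1887.
Then α = μs = 0.8×29.1887 = 23.35 and β = (1−μ)s = 0.2×29.1887 = 5.84.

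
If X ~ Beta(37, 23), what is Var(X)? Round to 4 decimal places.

α+β = 60 and αβ = 851, so Var = αβ/[(α+β)²(α+β+1)] = 851/219600 = 0.0039.

0.0039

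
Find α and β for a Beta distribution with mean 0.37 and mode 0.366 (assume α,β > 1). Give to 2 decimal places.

With s = α+β: μ = α/s and mode = (α−1)/(s−2). Eliminating α = μs,
μs − 1 = m(s−2) ⇒ s(μ−m) = 1−2m ⇒ s = 0.268/0.004 = 67.0000.
So α = μs = 24.79, β = (1−μ)s = 42.21.

α = 24.79, β = 42.21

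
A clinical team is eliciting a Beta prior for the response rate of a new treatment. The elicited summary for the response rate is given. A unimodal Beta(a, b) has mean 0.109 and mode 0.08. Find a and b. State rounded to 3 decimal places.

With s = a+b: μ = a/s and mode = (a−1)/(s−2). Eliminating a = μs,
μs − 1 = m(s−2) ⇒ s(μ−m) = 1−2m ⇒ s = 0.84/0.029 = 28.9655.
So a = μs = 3.157, b = (1−μ)s = 25.808.

a = 3.157, b = 25.808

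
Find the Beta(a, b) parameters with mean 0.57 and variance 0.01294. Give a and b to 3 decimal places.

a = 10.227, b = 7.715

By moment matching, a+b = μ(1−μ)/σ² − 1 = (0.57·0.43)/0.01294 − 1 = 18.9413 − 1 = 17.9413.
Since a/(a+b) = μ, a = 0.57·17.9413 = 10.227 and b = 0.43·17.9413 = 7.715.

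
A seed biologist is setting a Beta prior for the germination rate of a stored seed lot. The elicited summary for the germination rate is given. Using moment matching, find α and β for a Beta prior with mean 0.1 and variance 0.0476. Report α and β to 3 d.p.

By moment matching, α+β = μ(1−μ)/σ² − 1 = (0.1·0.9)/0.0476 − 1 = 1.8908 − 1 = 0.8908.
Since α/(α+β) = μ, α = 0.1·0.8908 = 0.089 and β = 0.9·0.8908 = 0.802.

α = 0.089, β = 0.802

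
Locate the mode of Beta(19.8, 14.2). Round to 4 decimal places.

The density x^(α−1)(1−x)^(β−1) is maximised at (α−1)/(α+β−2) = 18.8/32.0 = 0.5875.

0.5875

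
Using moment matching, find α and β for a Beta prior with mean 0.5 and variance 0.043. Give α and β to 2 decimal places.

α = 2.41, β = 2.41

Write ν = α+β; then α = μν and Var = μ(1−μ)/(ν+1).
ν = μ(1−μ)/Var − 1 = 0.25/0.043 − 1 = 4.8140.
α = 0.5·4.8140 = 2.41, β = 0.5·4.8140 = 2.41.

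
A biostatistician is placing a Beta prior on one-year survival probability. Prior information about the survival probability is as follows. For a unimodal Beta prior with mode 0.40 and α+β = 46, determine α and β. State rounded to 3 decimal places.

α = 18.600, β = 27.400

For α,β>1 the mode is (α−1)/(α+β−2), so α = mode·(κ−2)+1 = 0.40×44+1 = 18.600.
And β = (1−mode)·(κ−2)+1 = 0.60×44+1 = 27.400.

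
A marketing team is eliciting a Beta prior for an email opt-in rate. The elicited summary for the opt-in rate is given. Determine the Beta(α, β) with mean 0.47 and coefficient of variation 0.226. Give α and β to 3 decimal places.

α = 9.907, β = 11.171

Var = (CV·μ)² = (0.226×0.47)² = 0.011283.
α+β = μ(1−μ)/Var − 1 = 0.2491/0.011283 − 1 = 21.0781.
Thus α = 0.47·21.0781 = 9.907 and β = 0.53·21.0781 = 11.171.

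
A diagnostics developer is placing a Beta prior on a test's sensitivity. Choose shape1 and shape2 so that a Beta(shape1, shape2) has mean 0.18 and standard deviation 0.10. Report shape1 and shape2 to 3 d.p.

shape1 = 2.477, shape2 = 11.283

σ² = 0.10² = 0.0100.
With s = shape1+shape2, Var = μ(1−μ)/(s+1), so s+1 = (0.18×0.82)/0.0100 = 14.7600 and s = 13.7600.
shape1 = μs = 2.477, shape2 = (1−μ)s = 11.283.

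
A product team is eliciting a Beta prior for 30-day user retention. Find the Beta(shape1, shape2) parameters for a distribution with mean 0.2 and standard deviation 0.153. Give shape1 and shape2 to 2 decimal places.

Variance = 0.153² = 0.023409. The moment-matching identity shape1+shape2 = μ(1−μ)/Var − 1 gives
shape1+shape2 = 0.16/0.023409 − 1 = 5.8350, so shape1 = μ·5.8350 = 1.17 and shape2 = (1−μ)·5.8350 = 4.67.

shape1 = 1.17, shape2 = 4.67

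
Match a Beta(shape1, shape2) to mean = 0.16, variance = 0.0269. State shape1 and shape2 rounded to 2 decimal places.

shape1 = 0.64, shape2 = 3.36

Write ν = shape1+shape2; then shape1 = μν and Var = μ(1−μ)/(ν+1).
ν = μ(1−μ)/Var − 1 = 0.1344/0.0269 − 1 = 3.9963.
shape1 = 0.16·3.9963 = 0.64, shape2 = 0.84·3.9963 = 3.36.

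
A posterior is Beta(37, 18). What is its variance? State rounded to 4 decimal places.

α+β = 55 and αβ = 666, so Var = αβ/[(α+β)²(α+β+1)] = 666/169400 = 0.0039.

0.0039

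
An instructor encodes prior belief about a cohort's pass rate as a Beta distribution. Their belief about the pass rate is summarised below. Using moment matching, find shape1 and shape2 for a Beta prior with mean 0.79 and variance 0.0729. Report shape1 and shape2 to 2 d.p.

Let s = shape1+shape2. The Beta variance is μ(1−μ)/(s+1).
So s+1 = μ(1−μ)/σ² = (0.79×0.21)/0.0729 = 0.1659/0.0729 = 2.2757, giving s = 1.2757.
Then shape1 = μs = 0.79×1.2757 = 1.01 and shape2 = (1−μ)s = 0.21×1.2757 = 0.27.

shape1 = 1.01, shape2 = 0.27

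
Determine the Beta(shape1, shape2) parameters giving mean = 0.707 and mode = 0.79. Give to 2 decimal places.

shape1 = 4.94, shape2 = 2.05

Let s = shape1+shape2. Mean gives shape1 = μs = 0.707s; mode gives (shape1−1)/(s−2) = 0.79.
Substituting: 0.707s − 1 = 0.79(s−2) = 0.79s − 1.58, so -0.083s = -0.58 and s = 6.9880.
Then shape1 = 0.707×6.9880 = 4.94 and shape2 = s−shape1 = 2.05.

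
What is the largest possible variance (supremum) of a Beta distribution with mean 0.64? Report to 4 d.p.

Var = μ(1−μ)/(α+β+1), which approaches μ(1−μ) as α+β → 0.
So the supremum is μ(1−μ) = 0.64×0.36 = 0.2304.

0.2304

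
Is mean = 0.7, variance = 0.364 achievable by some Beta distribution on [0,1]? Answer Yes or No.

No

A Beta with mean μ has variance μ(1−μ)/(α+β+1) < μ(1−μ).
Here μ(1−μ) = 0.7×0.3 = 0.21, and 0.364 ≥ 0.21.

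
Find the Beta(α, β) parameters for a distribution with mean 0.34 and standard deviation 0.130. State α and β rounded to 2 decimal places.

α = 4.17, β = 8.10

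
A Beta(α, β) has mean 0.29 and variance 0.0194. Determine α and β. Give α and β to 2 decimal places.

Let s = α+β. The Beta variance is μ(1−μ)/(s+1).
So s+1 = μ(1−μ)/σ² = (0.29×0.71)/0.0194 = 0.2059/0.0194 = 10.6134, giving s = 9.6134.
Then α = μs = 0.29×9.6134 = 2.79 and β = (1−μ)s = 0.71×9.6134 = 6.83.

α = 2.79, β = 6.83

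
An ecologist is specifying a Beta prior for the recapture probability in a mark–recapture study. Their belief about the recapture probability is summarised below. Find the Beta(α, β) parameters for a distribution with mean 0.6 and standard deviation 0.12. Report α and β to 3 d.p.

α = 9.400, β = 6.267

First σ² = 0.0144. Setting α = μn, β = (1−μ)n with n = α+β,
μ(1−μ)/(n+1) = 0.0144 ⇒ n+1 = 0.24/0.0144 = 16.6667 ⇒ n = 15.6667.
Hence α = 0.6×15.6667 = 9.400, β = 0.4×15.6667 = 6.267.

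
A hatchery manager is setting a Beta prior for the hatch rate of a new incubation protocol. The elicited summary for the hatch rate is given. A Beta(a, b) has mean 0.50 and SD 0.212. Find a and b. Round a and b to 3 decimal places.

a = 2.281, b = 2.281

Variance = 0.212² = 0.044944. The moment-matching identity a+b = μ(1−μ)/Var − 1 gives
a+b = 0.2500/0.044944 − 1 = 4.5625, so a = μ·4.5625 = 2.281 and b = (1−μ)·4.5625 = 2.281.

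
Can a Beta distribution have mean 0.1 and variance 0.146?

No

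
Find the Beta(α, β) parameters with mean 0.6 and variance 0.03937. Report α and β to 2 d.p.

Let s = α+β. The Beta variance is μ(1−μ)/(s+1).
So s+1 = μ(1−μ)/σ² = (0.6×0.4)/0.03937 = 0.24/0.03937 = 6.0960, giving s = 5.0960.
Then α = μs = 0.6×5.0960 = 3.06 and β = (1−μ)s = 0.4×5.0960 = 2.04.

α = 3.06, β = 2.04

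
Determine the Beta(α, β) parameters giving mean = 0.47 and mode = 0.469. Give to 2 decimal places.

α = 29.14, β = 32.86

With s = α+β: μ = α/s and mode = (α−1)/(s−2). Eliminating α = μs,
μs − 1 = m(s−2) ⇒ s(μ−m) = 1−2m ⇒ s = 0.062/0.001 = 62.0000.
So α = μs = 29.14, β = (1−μ)s = 32.86.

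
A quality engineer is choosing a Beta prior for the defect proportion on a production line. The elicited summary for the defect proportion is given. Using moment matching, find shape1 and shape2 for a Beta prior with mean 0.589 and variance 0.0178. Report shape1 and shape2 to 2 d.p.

shape1 = 7.42, shape2 = 5.18

By moment matching, shape1+shape2 = μ(1−μ)/σ² − 1 = (0.589·0.411)/0.0178 − 1 = 13.5999 − 1 = 12.5999.
Since shape1/(shape1+shape2) = μ, shape1 = 0.589·12.5999 = 7.42 and shape2 = 0.411·12.5999 = 5.18.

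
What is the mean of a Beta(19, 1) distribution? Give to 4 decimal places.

0.9500

E[X] = α/(α+β) = 19/20 = 0.9500.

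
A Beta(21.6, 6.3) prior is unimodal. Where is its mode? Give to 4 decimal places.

0.7954

The density x^(α−1)(1−x)^(β−1) is maximised at (α−1)/(α+β−2) = 20.6/25.9 = 0.7954.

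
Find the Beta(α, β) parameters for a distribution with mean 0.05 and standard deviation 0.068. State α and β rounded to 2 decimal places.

α = 0.46, β = 8.81

σ² = 0.068² = 0.004624.
With s = α+β, Var = μ(1−μ)/(s+1), so s+1 = (0.05×0.95)/0.004624 = 10.2725 and s = 9.2725.
α = μs = 0.46, β = (1−μ)s = 8.81.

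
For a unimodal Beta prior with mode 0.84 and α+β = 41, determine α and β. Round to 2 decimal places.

α = 33.76, β = 7.24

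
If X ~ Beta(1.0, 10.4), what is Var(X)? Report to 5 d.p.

μ = 1.0/11.4 = 0.087719; Var = μ(1−μ)/(α+β+1) = 0.0800246/12.4 = 0.00645.

0.00645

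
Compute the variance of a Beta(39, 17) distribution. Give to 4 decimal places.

0.0037

α+β = 56 and αβ = 663, so Var = αβ/[(α+β)²(α+β+1)] = 663/178752 = 0.0037.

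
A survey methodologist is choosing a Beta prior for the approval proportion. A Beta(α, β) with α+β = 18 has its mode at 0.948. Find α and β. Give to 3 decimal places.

α = 16.168, β = 1.832

Mode = (α−1)/(κ−2) with κ = α+β, so α−1 = 0.948·16 = 15.168.
α = 16.168; β = κ − α = 1.832.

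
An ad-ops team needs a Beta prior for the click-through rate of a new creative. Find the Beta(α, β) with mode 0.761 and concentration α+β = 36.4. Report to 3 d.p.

α = 27.178, β = 9.222

Mode = (α−1)/(κ−2) with κ = α+β, so α−1 = 0.761·34.4 = 26.178.
α = 27.178; β = κ − α = 9.222.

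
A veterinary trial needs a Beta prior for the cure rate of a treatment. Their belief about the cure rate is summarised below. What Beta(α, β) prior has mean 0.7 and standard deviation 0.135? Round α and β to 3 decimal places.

α = 7.366, β = 3.157

σ² = 0.135² = 0.018225.
With s = α+β, Var = μ(1−μ)/(s+1), so s+1 = (0.7×0.3)/0.018225 = 11.5226 and s = 10.5226.
α = μs = 7.366, β = (1−μ)s = 3.157.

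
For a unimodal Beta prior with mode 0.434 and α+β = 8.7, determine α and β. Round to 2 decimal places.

α = 3.91, β = 4.79

Since the density peak of Beta(α,β) is at (α−1)/(α+β−2),
α = 1 + 0.434(8.7−2) = 3.91 and β = 8.7 − 3.91 = 4.79.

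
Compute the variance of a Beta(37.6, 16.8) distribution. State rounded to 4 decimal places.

0.0039

μ = 37.6/54.4 = 0.691176; Var = μ(1−μ)/(α+β+1) = 0.2134516/55.4 = 0.0039.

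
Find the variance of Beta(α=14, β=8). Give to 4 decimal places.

μ = 14/22 = 0.636364; Var = μ(1−μ)/(α+β+1) = 0.2314050/23 = 0.0101.

0.0101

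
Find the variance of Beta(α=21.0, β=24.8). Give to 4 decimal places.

0.0053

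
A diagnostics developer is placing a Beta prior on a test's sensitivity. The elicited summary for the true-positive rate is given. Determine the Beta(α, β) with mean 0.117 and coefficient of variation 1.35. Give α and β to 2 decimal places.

α = 0.37, β = 2.77

σ = CV·μ = 1.35×0.117 = 0.15795, so σ² = 0.024948.
s+1 = μ(1−μ)/σ² = 0.103311/0.024948 = 4.1410, so s = α+β = 3.1410.
α = μs = 0.37, β = (1−μ)s = 2.77.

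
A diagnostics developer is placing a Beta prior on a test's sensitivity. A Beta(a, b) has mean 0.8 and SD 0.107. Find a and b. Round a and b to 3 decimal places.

a = 10.380, b = 2.595

First σ² = 0.011449. Setting a = μn, b = (1−μ)n with n = a+b,
μ(1−μ)/(n+1) = 0.011449 ⇒ n+1 = 0.16/0.011449 = 13.9750 ⇒ n = 12.9750.
Hence a = 0.8×12.9750 = 10.380, b = 0.2×12.9750 = 2.595.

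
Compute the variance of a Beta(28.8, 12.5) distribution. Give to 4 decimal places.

Var = αβ/[(α+β)²(α+β+1)] = (28.8×12.5)/(41.3²×42.3) = 360.00/72150.687 = 0.0050.

0.0050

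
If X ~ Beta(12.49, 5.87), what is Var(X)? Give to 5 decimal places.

0.01123

Var = αβ/[(α+β)²(α+β+1)] = (12.49×5.87)/(18.36²×19.36) = 73.3163/6526.054656 = 0.01123.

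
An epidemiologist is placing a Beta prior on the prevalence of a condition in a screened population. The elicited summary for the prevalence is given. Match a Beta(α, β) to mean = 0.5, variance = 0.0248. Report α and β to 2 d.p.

α = 4.54, β = 4.54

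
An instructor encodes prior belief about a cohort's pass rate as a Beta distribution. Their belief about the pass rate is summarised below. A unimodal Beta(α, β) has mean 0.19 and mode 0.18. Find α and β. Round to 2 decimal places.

With s = α+β: μ = α/s and mode = (α−1)/(s−2). Eliminating α = μs,
μs − 1 = m(s−2) ⇒ s(μ−m) = 1−2m ⇒ s = 0.64/0.01 = 64.0000.
So α = μs = 12.16, β = (1−μ)s = 51.84.

α = 12.16, β = 51.84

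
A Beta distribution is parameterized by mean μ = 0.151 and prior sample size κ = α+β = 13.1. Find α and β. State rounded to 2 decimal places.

α = μκ = 0.151×13.1 = 1.98 and β = (1−μ)κ = 0.849×13.1 = 11.12.

α = 1.98, β = 11.12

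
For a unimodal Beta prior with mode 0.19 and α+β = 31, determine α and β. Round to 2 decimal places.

Mode = (α−1)/(κ−2) with κ = α+β, so α−1 = 0.19·29 = 5.51.
α = 6.51; β = κ − α = 24.49.

α = 6.51, β = 24.49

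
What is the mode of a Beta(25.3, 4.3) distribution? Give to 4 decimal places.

With α,β > 1, mode = (α−1)/(α+β−2) = 24.3/27.6 = 0.8804.

0.8804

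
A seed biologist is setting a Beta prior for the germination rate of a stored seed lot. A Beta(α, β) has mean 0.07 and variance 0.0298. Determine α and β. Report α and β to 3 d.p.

By moment matching, α+β = μ(1−μ)/σ² − 1 = (0.07·0.93)/0.0298 − 1 = 2.1846 − 1 = 1.1846.
Since α/(α+β) = μ, α = 0.07·1.1846 = 0.083 and β = 0.93·1.1846 = 1.102.

α = 0.083, β = 1.102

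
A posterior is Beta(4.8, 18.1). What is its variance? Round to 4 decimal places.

0.0069

α+β = 22.9 and αβ = 86.88, so Var = αβ/[(α+β)²(α+β+1)] = 86.88/12533.399 = 0.0069.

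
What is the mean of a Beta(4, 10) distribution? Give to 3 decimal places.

0.286

The Beta mean is α/(α+β) = 4/(4+10) = 0.286.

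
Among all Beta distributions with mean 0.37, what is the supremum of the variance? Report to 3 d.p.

0.233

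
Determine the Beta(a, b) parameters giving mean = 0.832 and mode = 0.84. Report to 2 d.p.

a = 70.72, b = 14.28

Let s = a+b. Mean gives a = μs = 0.832s; mode gives (a−1)/(s−2) = 0.84.
Substituting: 0.832s − 1 = 0.84(s−2) = 0.84s − 1.68, so -0.008s = -0.68 and s = 85.0000.
Then a = 0.832×85.0000 = 70.72 and b = s−a = 14.28.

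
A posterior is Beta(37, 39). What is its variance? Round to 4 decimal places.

0.0032

μ = 37/76 = 0.486842; Var = μ(1−μ)/(α+β+1) = 0.2498269/77 = 0.0032.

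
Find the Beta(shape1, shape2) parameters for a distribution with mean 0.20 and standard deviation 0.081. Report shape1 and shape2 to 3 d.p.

shape1 = 4.677, shape2 = 18.709

First σ² = 0.006561. Setting shape1 = μn, shape2 = (1−μ)n with n = shape1+shape2,
μ(1−μ)/(n+1) = 0.006561 ⇒ n+1 = 0.1600/0.006561 = 24.3865 ⇒ n = 23.3865.
Hence shape1 = 0.20×23.3865 = 4.677, shape2 = 0.80×23.3865 = 18.709.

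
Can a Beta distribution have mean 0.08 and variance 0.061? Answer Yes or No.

Yes

A Beta with mean μ has variance μ(1−μ)/(α+β+1) < μ(1−μ).
Here μ(1−μ) = 0.08×0.92 = 0.0736, and 0.061 < 0.0736.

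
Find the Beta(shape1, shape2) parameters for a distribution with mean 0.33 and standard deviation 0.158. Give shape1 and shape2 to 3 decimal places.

shape1 = 2.593, shape2 = 5.264

First σ² = 0.024964. Setting shape1 = μn, shape2 = (1−μ)n with n = shape1+shape2,
μ(1−μ)/(n+1) = 0.024964 ⇒ n+1 = 0.2211/0.024964 = 8.8568 ⇒ n = 7.8568.
Hence shape1 = 0.33×7.8568 = 2.593, shape2 = 0.67×7.8568 = 5.264.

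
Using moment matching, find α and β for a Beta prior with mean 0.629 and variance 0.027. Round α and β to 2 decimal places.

Write ν = α+β; then α = μν and Var = μ(1−μ)/(ν+1).
ν = μ(1−μ)/Var − 1 = 0.233359/0.027 − 1 = 7.6429.
α = 0.629·7.6429 = 4.81, β = 0.371·7.6429 = 2.84.

α = 4.81, β = 2.84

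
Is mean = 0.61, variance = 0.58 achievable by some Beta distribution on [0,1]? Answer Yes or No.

For any Beta, Var(X) < E[X]·(1−E[X]).
Here μ(1−μ) = 0.61×0.39 = 0.2379, and 0.58 ≥ 0.2379.

No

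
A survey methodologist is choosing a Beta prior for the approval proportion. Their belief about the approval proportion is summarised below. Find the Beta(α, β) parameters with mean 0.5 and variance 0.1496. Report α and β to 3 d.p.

α = 0.336, β = 0.336

Write ν = α+β; then α = μν and Var = μ(1−μ)/(ν+1).
ν = μ(1−μ)/Var − 1 = 0.25/0.1496 − 1 = 0.6711.
α = 0.5·0.6711 = 0.336, β = 0.5·0.6711 = 0.336.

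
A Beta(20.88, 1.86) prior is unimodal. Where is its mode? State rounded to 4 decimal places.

With α,β > 1, mode = (α−1)/(α+β−2) = 19.88/20.74 = 0.9585.

0.9585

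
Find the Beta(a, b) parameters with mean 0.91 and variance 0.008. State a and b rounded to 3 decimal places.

By moment matching, a+b = μ(1−μ)/σ² − 1 = (0.91·0.09)/0.008 − 1 = 10.2375 − 1 = 9.2375.
Since a/(a+b) = μ, a = 0.91·9.2375 = 8.406 and b = 0.09·9.2375 = 0.831.

a = 8.406, b = 0.831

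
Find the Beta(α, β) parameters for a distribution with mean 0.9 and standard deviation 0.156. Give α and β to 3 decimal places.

α = 2.428, β = 0.270

Variance = 0.156² = 0.024336. The moment-matching identity α+β = μ(1−μ)/Var − 1 gives
α+β = 0.09/0.024336 − 1 = 2.6982, so α = μ·2.6982 = 2.428 and β = (1−μ)·2.6982 = 0.270.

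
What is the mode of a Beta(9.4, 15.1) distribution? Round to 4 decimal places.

0.3733

The density x^(α−1)(1−x)^(β−1) is maximised at (α−1)/(α+β−2) = 8.4/22.5 = 0.3733.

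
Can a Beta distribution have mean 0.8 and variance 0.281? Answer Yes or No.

No

For any Beta, Var(X) < E[X]·(1−E[X]).
Here μ(1−μ) = 0.8×0.2 = 0.16, and 0.281 ≥ 0.16.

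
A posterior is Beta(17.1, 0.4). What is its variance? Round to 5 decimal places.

0.00121

μ = 17.1/17.5 = 0.977143; Var = μ(1−μ)/(α+β+1) = 0.0223347/18.5 = 0.00121.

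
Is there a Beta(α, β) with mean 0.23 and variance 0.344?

For any Beta, Var(X) < E[X]·(1−E[X]).
Here μ(1−μ) = 0.23×0.77 = 0.1771, and 0.344 ≥ 0.1771.

No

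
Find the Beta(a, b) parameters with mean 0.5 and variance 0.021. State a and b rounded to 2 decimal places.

a = 5.45, b = 5.45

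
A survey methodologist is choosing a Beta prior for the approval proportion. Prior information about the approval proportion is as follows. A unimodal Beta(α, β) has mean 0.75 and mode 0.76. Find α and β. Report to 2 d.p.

With s = α+β: μ = α/s and mode = (α−1)/(s−2). Eliminating α = μs,
μs − 1 = m(s−2) ⇒ s(μ−m) = 1−2m ⇒ s = -0.52/-0.01 = 52.0000.
So α = μs = 39.00, β = (1−μ)s = 13.00.

α = 39.00, β = 13.00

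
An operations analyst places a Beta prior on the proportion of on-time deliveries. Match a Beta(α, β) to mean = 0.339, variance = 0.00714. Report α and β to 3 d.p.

α = 10.300, β = 20.084

Write ν = α+β; then α = μν and Var = μ(1−μ)/(ν+1).
ν = μ(1−μ)/Var − 1 = 0.224079/0.00714 − 1 = 30.3836.
α = 0.339·30.3836 = 10.300, β = 0.661·30.3836 = 20.084.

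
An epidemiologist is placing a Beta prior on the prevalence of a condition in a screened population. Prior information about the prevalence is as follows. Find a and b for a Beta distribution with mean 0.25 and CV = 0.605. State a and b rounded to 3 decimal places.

a = 1.799, b = 5.397

Var = (CV·μ)² = (0.605×0.25)² = 0.022877.
a+b = μ(1−μ)/Var − 1 = 0.1875/0.022877 − 1 = 7.1962.
Thus a = 0.25·7.1962 = 1.799 and b = 0.75·7.1962 = 5.397.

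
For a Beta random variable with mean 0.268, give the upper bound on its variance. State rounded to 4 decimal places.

0.1962

Var = μ(1−μ)/(α+β+1), which approaches μ(1−μ) as α+β → 0.
So the supremum is μ(1−μ) = 0.268×0.732 = 0.1962.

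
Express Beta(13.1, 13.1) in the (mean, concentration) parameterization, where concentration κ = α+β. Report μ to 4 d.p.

κ = α+β = 13.1+13.1 = 26.2; μ = α/κ = 13.1/26.2 = 0.5000.

μ = 0.5000, κ = 26.2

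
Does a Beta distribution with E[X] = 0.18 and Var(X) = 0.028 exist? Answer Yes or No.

Yes

The Beta variance bound is σ² < μ(1−μ).
Here μ(1−μ) = 0.18×0.82 = 0.1476, and 0.028 < 0.1476.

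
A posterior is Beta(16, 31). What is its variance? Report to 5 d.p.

μ = 16/47 = 0.340426; Var = μ(1−μ)/(α+β+1) = 0.2245360/48 = 0.00468.

0.00468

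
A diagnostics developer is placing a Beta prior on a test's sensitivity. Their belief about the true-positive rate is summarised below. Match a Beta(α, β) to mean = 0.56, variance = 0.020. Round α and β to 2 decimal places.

By moment matching, α+β = μ(1−μ)/σ² − 1 = (0.56·0.44)/0.020 − 1 = 12.3200 − 1 = 11.3200.
Since α/(α+β) = μ, α = 0.56·11.3200 = 6.34 and β = 0.44·11.3200 = 4.98.

α = 6.34, β = 4.98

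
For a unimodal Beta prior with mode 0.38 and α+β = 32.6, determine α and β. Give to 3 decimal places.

Since the density peak of Beta(α,β) is at (α−1)/(α+β−2),
α = 1 + 0.38(32.6−2) = 12.628 and β = 32.6 − 12.628 = 19.972.

α = 12.628, β = 19.972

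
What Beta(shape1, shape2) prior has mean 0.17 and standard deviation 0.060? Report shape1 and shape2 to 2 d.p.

First σ² = 0.003600. Setting shape1 = μn, shape2 = (1−μ)n with n = shape1+shape2,
μ(1−μ)/(n+1) = 0.003600 ⇒ n+1 = 0.1411/0.003600 = 39.1944 ⇒ n = 38.1944.
Hence shape1 = 0.17×38.1944 = 6.49, shape2 = 0.83×38.1944 = 31.70.

shape1 = 6.49, shape2 = 31.70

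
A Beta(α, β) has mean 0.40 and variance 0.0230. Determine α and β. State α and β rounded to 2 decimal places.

α = 3.77, β = 5.66

Write ν = α+β; then α = μν and Var = μ(1−μ)/(ν+1).
ν = μ(1−μ)/Var − 1 = 0.2400/0.0230 − 1 = 9.4348.
α = 0.40·9.4348 = 3.77, β = 0.60·9.4348 = 5.66.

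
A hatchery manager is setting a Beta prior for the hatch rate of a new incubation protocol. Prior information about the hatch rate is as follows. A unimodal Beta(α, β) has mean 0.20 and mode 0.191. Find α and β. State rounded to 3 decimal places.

Let s = α+β. Mean gives α = μs = 0.20s; mode gives (α−1)/(s−2) = 0.191.
Substituting: 0.20s − 1 = 0.191(s−2) = 0.191s − 0.382, so 0.009s = 0.618 and s = 68.6667.
Then α = 0.20×68.6667 = 13.733 and β = s−α = 54.933.

α = 13.733, β = 54.933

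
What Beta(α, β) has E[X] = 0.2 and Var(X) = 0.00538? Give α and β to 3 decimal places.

Write ν = α+β; then α = μν and Var = μ(1−μ)/(ν+1).
ν = μ(1−μ)/Var − 1 = 0.16/0.00538 − 1 = 28.7398.
α = 0.2·28.7398 = 5.748, β = 0.8·28.7398 = 22.992.

α = 5.748, β = 22.992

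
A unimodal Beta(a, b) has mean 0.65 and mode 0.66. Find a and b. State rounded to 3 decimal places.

With s = a+b: μ = a/s and mode = (a−1)/(s−2). Eliminating a = μs,
μs − 1 = m(s−2) ⇒ s(μ−m) = 1−2m ⇒ s = -0.32/-0.01 = 32.0000.
So a = μs = 20.800, b = (1−μ)s = 11.200.

a = 20.800, b = 11.200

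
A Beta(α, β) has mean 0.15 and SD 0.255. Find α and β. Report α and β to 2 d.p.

α = 0.14, β = 0.82

σ² = 0.255² = 0.065025.
With s = α+β, Var = μ(1−μ)/(s+1), so s+1 = (0.15×0.85)/0.065025 = 1.9608 and s = 0.9608.
α = μs = 0.14, β = (1−μ)s = 0.82.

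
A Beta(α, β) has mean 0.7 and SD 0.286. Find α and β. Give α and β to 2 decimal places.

α = 1.10, β = 0.47

σ² = 0.286² = 0.081796.
With s = α+β, Var = μ(1−μ)/(s+1), so s+1 = (0.7×0.3)/0.081796 = 2.5674 and s = 1.5674.
α = μs = 1.10, β = (1−μ)s = 0.47.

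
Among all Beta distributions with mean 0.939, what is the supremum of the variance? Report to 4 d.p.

0.0573

For fixed mean μ the Beta variance is μ(1−μ)/(α+β+1), increasing as α+β decreases.
Its least upper bound (not attained) is μ(1−μ) = 0.939·0.061 = 0.0573.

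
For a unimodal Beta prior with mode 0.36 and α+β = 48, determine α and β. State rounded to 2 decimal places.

α = 17.56, β = 30.44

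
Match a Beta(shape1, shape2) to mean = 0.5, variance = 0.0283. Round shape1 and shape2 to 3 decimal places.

Write ν = shape1+shape2; then shape1 = μν and Var = μ(1−μ)/(ν+1).
ν = μ(1−μ)/Var − 1 = 0.25/0.0283 − 1 = 7.8339.
shape1 = 0.5·7.8339 = 3.917, shape2 = 0.5·7.8339 = 3.917.

shape1 = 3.917, shape2 = 3.917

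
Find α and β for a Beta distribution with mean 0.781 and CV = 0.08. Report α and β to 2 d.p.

σ = CV·μ = 0.08×0.781 = 0.06248, so σ² = 0.003904.
s+1 = μ(1−μ)/σ² = 0.171039/0.003904 = 43.8140, so s = α+β = 42.8140.
α = μs = 33.44, β = (1−μ)s = 9.38.

α = 33.44, β = 9.38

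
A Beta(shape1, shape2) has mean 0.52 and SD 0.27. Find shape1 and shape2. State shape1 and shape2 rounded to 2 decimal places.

shape1 = 1.26, shape2 = 1.16

σ² = 0.27² = 0.0729.
With s = shape1+shape2, Var = μ(1−μ)/(s+1), so s+1 = (0.52×0.48)/0.0729 = 3.4239 and s = 2.4239.
shape1 = μs = 1.26, shape2 = (1−μ)s = 1.16.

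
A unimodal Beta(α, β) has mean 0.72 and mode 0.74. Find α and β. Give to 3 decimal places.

Let s = α+β. Mean gives α = μs = 0.72s; mode gives (α−1)/(s−2) = 0.74.
Substituting: 0.72s − 1 = 0.74(s−2) = 0.74s − 1.48, so -0.02s = -0.48 and s = 24.0000.
Then α = 0.72×24.0000 = 17.280 and β = s−α = 6.720.

α = 17.280, β = 6.720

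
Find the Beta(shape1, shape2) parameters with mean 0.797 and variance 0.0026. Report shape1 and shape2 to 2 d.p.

Write ν = shape1+shape2; then shape1 = μν and Var = μ(1−μ)/(ν+1).
ν = μ(1−μ)/Var − 1 = 0.161791/0.0026 − 1 = 61.2273.
shape1 = 0.797·61.2273 = 48.80, shape2 = 0.203·61.2273 = 12.43.

shape1 = 48.80, shape2 = 12.43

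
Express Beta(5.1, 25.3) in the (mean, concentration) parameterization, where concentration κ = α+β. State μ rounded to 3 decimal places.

μ = 0.168, κ = 30.4

κ = α+β = 5.1+25.3 = 30.4; μ = α/κ = 5.1/30.4 = 0.168.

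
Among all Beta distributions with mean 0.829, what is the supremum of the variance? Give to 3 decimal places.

0.142

Var = μ(1−μ)/(α+β+1), which approaches μ(1−μ) as α+β → 0.
So the supremum is μ(1−μ) = 0.829×0.171 = 0.142.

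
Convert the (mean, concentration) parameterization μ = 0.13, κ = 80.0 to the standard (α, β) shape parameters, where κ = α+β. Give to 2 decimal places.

α = μκ = 0.13×80.0 = 10.40 and β = (1−μ)κ = 0.87×80.0 = 69.60.

α = 10.40, β = 69.60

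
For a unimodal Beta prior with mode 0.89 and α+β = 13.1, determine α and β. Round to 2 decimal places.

Since the density peak of Beta(α,β) is at (α−1)/(α+β−2),
α = 1 + 0.89(13.1−2) = 10.88 and β = 13.1 − 10.88 = 2.22.

α = 10.88, β = 2.22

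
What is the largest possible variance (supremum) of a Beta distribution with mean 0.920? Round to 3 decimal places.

Var = μ(1−μ)/(α+β+1), which approaches μ(1−μ) as α+β → 0.
So the supremum is μ(1−μ) = 0.920×0.080 = 0.074.

0.074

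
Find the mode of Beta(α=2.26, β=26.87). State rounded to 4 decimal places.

0.0464

With α,β > 1, mode = (α−1)/(α+β−2) = 1.26/27.13 = 0.0464.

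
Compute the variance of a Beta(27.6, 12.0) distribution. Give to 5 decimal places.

μ = 27.6/39.6 = 0.696970; Var = μ(1−μ)/(α+β+1) = 0.2112029/40.6 = 0.00520.

0.00520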